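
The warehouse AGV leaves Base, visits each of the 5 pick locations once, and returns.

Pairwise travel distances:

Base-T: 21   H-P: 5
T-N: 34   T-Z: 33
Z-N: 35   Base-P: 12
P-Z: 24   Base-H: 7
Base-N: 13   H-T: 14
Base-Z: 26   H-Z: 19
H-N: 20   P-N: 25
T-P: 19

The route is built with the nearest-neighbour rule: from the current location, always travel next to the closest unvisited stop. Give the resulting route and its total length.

Nearest-neighbour total = 112; route Base → H → P → T → Z → N → Base.

From Base: distances to unvisited — H=7, P=12, N=13, T=21, Z=26. Nearest is H (7).
From H: distances to unvisited — P=5, T=14, Z=19, N=20. Nearest is P (5).
From P: distances to unvisited — T=19, Z=24, N=25. Nearest is T (19).
From T: distances to unvisited — Z=33, N=34. Nearest is Z (33).
From Z: distances to unvisited — N=35. Nearest is N (35).
Return N→Base: 13.
Total = 7 + 5 + 19 + 33 + 35 + 13 = 112.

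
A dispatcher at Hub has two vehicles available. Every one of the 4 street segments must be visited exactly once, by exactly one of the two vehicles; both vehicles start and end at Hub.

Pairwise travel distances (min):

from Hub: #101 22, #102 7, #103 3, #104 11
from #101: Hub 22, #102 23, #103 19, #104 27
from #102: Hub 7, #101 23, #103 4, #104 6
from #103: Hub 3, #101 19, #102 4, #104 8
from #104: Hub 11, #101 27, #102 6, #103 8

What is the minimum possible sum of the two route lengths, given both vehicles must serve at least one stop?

68 min — the smallest possible combined total.

Check every non-empty split of the stops between the two vehicles; for each half take its own optimal tour:
  {#101} + {#102, #103, #104}: 44 + 24 = 68
  {#102} + {#101, #103, #104}: 14 + 60 = 74
  {#101, #102} + {#103, #104}: 52 + 22 = 74
  {#103} + {#101, #102, #104}: 6 + 62 = 68
  {#101, #103} + {#102, #104}: 44 + 24 = 68
  {#102, #103} + {#101, #104}: 14 + 60 = 74
  … (7 splits in total)
Best: vehicle 1 Hub → #101 → Hub = 44; vehicle 2 Hub → #102 → #104 → #103 → Hub = 24; combined 68.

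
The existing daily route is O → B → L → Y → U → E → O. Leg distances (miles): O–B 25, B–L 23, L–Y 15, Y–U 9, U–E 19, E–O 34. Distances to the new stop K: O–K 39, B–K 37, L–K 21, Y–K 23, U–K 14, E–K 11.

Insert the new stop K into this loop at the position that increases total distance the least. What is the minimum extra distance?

Insertion cost between consecutive stops i–j is d(i,K) + d(K,j) − d(i,j):
  between O and B: 39 + 37 − 25 = 51
  between B and L: 37 + 21 − 23 = 35
  between L and Y: 21 + 23 − 15 = 29
  between Y and U: 23 + 14 − 9 = 28
  between U and E: 14 + 11 − 19 = 6
  between E and O: 11 + 39 − 34 = 16
Cheapest insertion is between U and E, adding 6.
New total = 125 + 6 = 131.

Adding 6 miles by placing K on the U–E leg.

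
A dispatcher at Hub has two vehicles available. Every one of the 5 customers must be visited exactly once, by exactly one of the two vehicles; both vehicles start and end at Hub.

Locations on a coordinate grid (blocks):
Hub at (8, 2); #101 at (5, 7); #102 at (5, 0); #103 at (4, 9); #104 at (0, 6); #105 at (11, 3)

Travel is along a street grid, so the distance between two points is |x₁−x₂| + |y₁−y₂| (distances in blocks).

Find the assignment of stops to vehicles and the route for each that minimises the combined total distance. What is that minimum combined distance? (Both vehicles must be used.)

There are 2^4 − 1 = 15 ways to divide the 5 stops into two non-empty groups. For each, the best each vehicle can do is its own shortest tour through its group:
  {#101} + {#102, #103, #104, #105}: 16 + 40 = 56
  {#102} + {#101, #103, #104, #105}: 10 + 36 = 46
  {#101, #102} + {#103, #104, #105}: 20 + 36 = 56
  {#103} + {#101, #102, #104, #105}: 22 + 36 = 58
  {#101, #103} + {#102, #104, #105}: 22 + 34 = 56
  {#102, #103} + {#101, #104, #105}: 26 + 32 = 58
  … (15 splits in total)
  {#101, #102, #103, #104} + {#105}: 34 + 8 = 42  ← best
Best: vehicle 1 Hub → #101 → #103 → #104 → #102 → Hub = 34; vehicle 2 Hub → #105 → Hub = 8; combined 42.

Minimum combined distance: 42 blocks.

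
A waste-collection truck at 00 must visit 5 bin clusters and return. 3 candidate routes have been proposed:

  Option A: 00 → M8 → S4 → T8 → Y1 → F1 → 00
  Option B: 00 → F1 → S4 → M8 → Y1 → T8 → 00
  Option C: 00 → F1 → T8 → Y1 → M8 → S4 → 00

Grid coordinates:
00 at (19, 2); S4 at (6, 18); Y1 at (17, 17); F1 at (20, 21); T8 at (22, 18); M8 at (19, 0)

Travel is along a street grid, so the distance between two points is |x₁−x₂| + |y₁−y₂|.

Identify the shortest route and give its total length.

Option A: 2 + 31 + 16 + 6 + 7 + 20 = 82
Option B: 20 + 17 + 31 + 19 + 6 + 19 = 112
Option C: 20 + 5 + 6 + 19 + 31 + 29 = 110

Shortest is Option A, total 82.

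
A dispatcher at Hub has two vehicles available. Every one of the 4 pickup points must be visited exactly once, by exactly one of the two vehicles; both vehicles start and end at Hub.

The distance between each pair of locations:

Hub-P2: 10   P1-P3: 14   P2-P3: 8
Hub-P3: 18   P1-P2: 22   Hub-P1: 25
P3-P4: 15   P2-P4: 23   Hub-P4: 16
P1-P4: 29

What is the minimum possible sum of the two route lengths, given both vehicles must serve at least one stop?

There are 2^3 − 1 = 7 ways to divide the 4 stops into two non-empty groups. For each, the best each vehicle can do is its own shortest tour through its group:
  {P1} + {P2, P3, P4}: 50 + 49 = 99
  {P2} + {P1, P3, P4}: 20 + 70 = 90
  {P1, P2} + {P3, P4}: 57 + 49 = 106
  {P3} + {P1, P2, P4}: 36 + 77 = 113
  {P1, P3} + {P2, P4}: 57 + 49 = 106
  {P2, P3} + {P1, P4}: 36 + 70 = 106
  … (7 splits in total)
  {P1, P2, P3} + {P4}: 57 + 32 = 89  ← best
Best: vehicle 1 Hub → P1 → P3 → P2 → Hub = 57; vehicle 2 Hub → P4 → Hub = 32; combined 89.

89 — the smallest possible combined total.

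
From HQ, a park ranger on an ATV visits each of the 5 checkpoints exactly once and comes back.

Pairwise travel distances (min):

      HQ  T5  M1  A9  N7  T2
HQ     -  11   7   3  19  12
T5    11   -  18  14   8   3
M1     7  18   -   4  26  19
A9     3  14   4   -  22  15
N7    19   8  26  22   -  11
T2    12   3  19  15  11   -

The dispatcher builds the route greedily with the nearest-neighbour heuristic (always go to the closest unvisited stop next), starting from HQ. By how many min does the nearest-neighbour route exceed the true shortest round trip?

2 min longer than the optimal tour.

HQ: A9=3, M1=7, T5=11, T2=12, N7=19 ⇒ A9
A9: M1=4, T5=14, T2=15, N7=22 ⇒ M1
M1: T5=18, T2=19, N7=26 ⇒ T5
T5: T2=3, N7=8 ⇒ T2
T2: N7=11 ⇒ N7
NN route HQ → A9 → M1 → T5 → T2 → N7 → HQ costs 58.
Optimal: HQ → T5 → N7 → T2 → M1 → A9 → HQ costs 56 (by enumerating all 60 distinct tours).
Excess = 58 − 56 = 2.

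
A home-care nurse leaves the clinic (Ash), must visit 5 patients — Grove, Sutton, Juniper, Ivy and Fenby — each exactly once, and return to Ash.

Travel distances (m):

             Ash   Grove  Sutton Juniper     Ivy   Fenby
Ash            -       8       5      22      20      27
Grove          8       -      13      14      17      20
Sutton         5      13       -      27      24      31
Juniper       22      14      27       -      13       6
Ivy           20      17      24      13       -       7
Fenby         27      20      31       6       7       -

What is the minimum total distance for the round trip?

64 m — the shortest possible round trip.

There are 60 distinct closed tours to check (reversals are equivalent).
Ash → Grove → Sutton → Juniper → Ivy → Fenby → Ash: 8+13+27+13+7+27 = 95
Ash → Grove → Sutton → Juniper → Fenby → Ivy → Ash: 8+13+27+6+7+20 = 81
Ash → Grove → Sutton → Ivy → Juniper → Fenby → Ash: 8+13+24+13+6+27 = 91
Ash → Grove → Sutton → Ivy → Fenby → Juniper → Ash: 8+13+24+7+6+22 = 80
Ash → Grove → Sutton → Fenby → Juniper → Ivy → Ash: 8+13+31+6+13+20 = 91
Ash → Grove → Sutton → Fenby → Ivy → Juniper → Ash: 8+13+31+7+13+22 = 94
Ash → Grove → Juniper → Sutton → Ivy → Fenby → Ash: 8+14+27+24+7+27 = 107
Ash → Grove → Juniper → Sutton → Fenby → Ivy → Ash: 8+14+27+31+7+20 = 107
Ash → Grove → Juniper → Ivy → Sutton → Fenby → Ash: 8+14+13+24+31+27 = 117
Ash → Grove → Juniper → Ivy → Fenby → Sutton → Ash: 8+14+13+7+31+5 = 78
Ash → Grove → Juniper → Fenby → Sutton → Ivy → Ash: 8+14+6+31+24+20 = 103
Ash → Grove → Juniper → Fenby → Ivy → Sutton → Ash: 8+14+6+7+24+5 = 64
Ash → Grove → Ivy → Sutton → Juniper → Fenby → Ash: 8+17+24+27+6+27 = 109
Ash → Grove → Ivy → Sutton → Fenby → Juniper → Ash: 8+17+24+31+6+22 = 108
… (46 more)
The minimum is 64.
One optimal route: Ash → Grove → Juniper → Fenby → Ivy → Sutton → Ash (or its reverse).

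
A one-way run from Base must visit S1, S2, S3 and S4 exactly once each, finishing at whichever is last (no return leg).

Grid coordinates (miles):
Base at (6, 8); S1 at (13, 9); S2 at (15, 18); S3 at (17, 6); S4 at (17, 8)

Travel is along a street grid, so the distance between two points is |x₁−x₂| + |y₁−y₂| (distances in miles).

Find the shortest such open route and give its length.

Shortest open route: 29 miles.

There are 4! = 24 possible orderings.
Base - S1 - S2 - S3 - S4: 8+11+14+2 = 35
Base - S1 - S2 - S4 - S3: 8+11+12+2 = 33
Base - S1 - S3 - S2 - S4: 8+7+14+12 = 41
Base - S1 - S3 - S4 - S2: 8+7+2+12 = 29
Base - S1 - S4 - S2 - S3: 8+5+12+14 = 39
Base - S1 - S4 - S3 - S2: 8+5+2+14 = 29
Base - S2 - S1 - S3 - S4: 19+11+7+2 = 39
Base - S2 - S1 - S4 - S3: 19+11+5+2 = 37
Base - S2 - S3 - S1 - S4: 19+14+7+5 = 45
Base - S2 - S3 - S4 - S1: 19+14+2+5 = 40
Base - S2 - S4 - S1 - S3: 19+12+5+7 = 43
Base - S2 - S4 - S3 - S1: 19+12+2+7 = 40
Base - S3 - S1 - S2 - S4: 13+7+11+12 = 43
Base - S3 - S1 - S4 - S2: 13+7+5+12 = 37
… (10 more)
The minimum is 29.
One shortest path: Base → S1 → S3 → S4 → S2.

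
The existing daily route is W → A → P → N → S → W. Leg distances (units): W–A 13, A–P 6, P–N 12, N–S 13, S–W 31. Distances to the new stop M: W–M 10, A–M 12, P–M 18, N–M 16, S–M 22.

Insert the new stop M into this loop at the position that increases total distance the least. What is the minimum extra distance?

+1 — insert M between S and W.

Insertion cost between consecutive stops i–j is d(i,M) + d(M,j) − d(i,j):
  between W and A: 10 + 12 − 13 = 9
  between A and P: 12 + 18 − 6 = 24
  between P and N: 18 + 16 − 12 = 22
  between N and S: 16 + 22 − 13 = 25
  between S and W: 22 + 10 − 31 = 1
Cheapest insertion is between S and W, adding 1.
New total = 75 + 1 = 76.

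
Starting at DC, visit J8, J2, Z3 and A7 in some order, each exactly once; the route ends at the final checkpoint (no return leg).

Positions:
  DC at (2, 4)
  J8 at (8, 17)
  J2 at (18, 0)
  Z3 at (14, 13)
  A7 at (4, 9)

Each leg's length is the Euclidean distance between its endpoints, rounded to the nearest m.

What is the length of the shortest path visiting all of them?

There are 4! = 24 possible orderings.
DC → J8 → J2 → Z3 → A7: 14+20+14+11 = 59
DC → J8 → J2 → A7 → Z3: 14+20+17+11 = 62
DC → J8 → Z3 → J2 → A7: 14+7+14+17 = 52
DC → J8 → Z3 → A7 → J2: 14+7+11+17 = 49
DC → J8 → A7 → J2 → Z3: 14+9+17+14 = 54
DC → J8 → A7 → Z3 → J2: 14+9+11+14 = 48
DC → J2 → J8 → Z3 → A7: 16+20+7+11 = 54
DC → J2 → J8 → A7 → Z3: 16+20+9+11 = 56
DC → J2 → Z3 → J8 → A7: 16+14+7+9 = 46
DC → J2 → Z3 → A7 → J8: 16+14+11+9 = 50
DC → J2 → A7 → J8 → Z3: 16+17+9+7 = 49
DC → J2 → A7 → Z3 → J8: 16+17+11+7 = 51
DC → Z3 → J8 → J2 → A7: 15+7+20+17 = 59
DC → Z3 → J8 → A7 → J2: 15+7+9+17 = 48
… (10 more)
DC → A7 → J8 → Z3 → J2: 5+9+7+14 = 35  ← best
The minimum is 35.
One shortest path: DC → A7 → J8 → Z3 → J2.

Minimum one-way distance = 35 m.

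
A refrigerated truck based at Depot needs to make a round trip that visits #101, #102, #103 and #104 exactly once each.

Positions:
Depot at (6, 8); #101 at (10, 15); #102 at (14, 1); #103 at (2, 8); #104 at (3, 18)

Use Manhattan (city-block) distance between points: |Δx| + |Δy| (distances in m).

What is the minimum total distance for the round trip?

Minimum total distance: 58 m.

There are 12 distinct closed tours to check (reversals are equivalent).
Depot→#101→#102→#103→#104→Depot: 11+18+19+11+13 = 72
Depot→#101→#102→#104→#103→Depot: 11+18+28+11+4 = 72
Depot→#101→#103→#102→#104→Depot: 11+15+19+28+13 = 86
Depot→#101→#103→#104→#102→Depot: 11+15+11+28+15 = 80
Depot→#101→#104→#102→#103→Depot: 11+10+28+19+4 = 72
Depot→#101→#104→#103→#102→Depot: 11+10+11+19+15 = 66
Depot→#102→#101→#103→#104→Depot: 15+18+15+11+13 = 72
Depot→#102→#101→#104→#103→Depot: 15+18+10+11+4 = 58
Depot→#102→#103→#101→#104→Depot: 15+19+15+10+13 = 72
Depot→#102→#104→#101→#103→Depot: 15+28+10+15+4 = 72
Depot→#103→#101→#102→#104→Depot: 4+15+18+28+13 = 78
Depot→#103→#102→#101→#104→Depot: 4+19+18+10+13 = 64
The minimum is 58.
One optimal route: Depot → #102 → #101 → #104 → #103 → Depot (or its reverse).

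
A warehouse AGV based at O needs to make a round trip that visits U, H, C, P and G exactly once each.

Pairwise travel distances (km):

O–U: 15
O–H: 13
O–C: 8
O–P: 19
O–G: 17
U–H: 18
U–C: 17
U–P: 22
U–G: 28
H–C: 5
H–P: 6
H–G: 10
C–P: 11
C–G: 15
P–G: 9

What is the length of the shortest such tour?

There are 60 distinct closed tours to check (reversals are equivalent).
O→U→H→C→P→G→O: 15+18+5+11+9+17 = 75
O→U→H→C→G→P→O: 15+18+5+15+9+19 = 81
O→U→H→P→C→G→O: 15+18+6+11+15+17 = 82
O→U→H→P→G→C→O: 15+18+6+9+15+8 = 71
O→U→H→G→C→P→O: 15+18+10+15+11+19 = 88
O→U→H→G→P→C→O: 15+18+10+9+11+8 = 71
O→U→C→H→P→G→O: 15+17+5+6+9+17 = 69
O→U→C→H→G→P→O: 15+17+5+10+9+19 = 75
O→U→C→P→H→G→O: 15+17+11+6+10+17 = 76
O→U→C→P→G→H→O: 15+17+11+9+10+13 = 75
O→U→C→G→H→P→O: 15+17+15+10+6+19 = 82
O→U→C→G→P→H→O: 15+17+15+9+6+13 = 75
O→U→P→H→C→G→O: 15+22+6+5+15+17 = 80
O→U→P→H→G→C→O: 15+22+6+10+15+8 = 76
… (46 more)
The minimum is 69.
One optimal route: O → U → C → H → P → G → O (or its reverse).

Minimum total distance: 69 km.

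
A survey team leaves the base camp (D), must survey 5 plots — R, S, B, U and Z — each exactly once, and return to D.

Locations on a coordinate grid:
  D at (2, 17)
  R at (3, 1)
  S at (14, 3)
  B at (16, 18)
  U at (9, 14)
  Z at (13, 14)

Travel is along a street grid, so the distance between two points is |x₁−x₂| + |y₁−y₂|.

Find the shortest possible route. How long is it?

D→R→S→B→U→Z→D: 17+13+17+11+4+14 = 76
D→R→S→B→Z→U→D: 17+13+17+7+4+10 = 68
D→R→S→U→B→Z→D: 17+13+16+11+7+14 = 78
D→R→S→U→Z→B→D: 17+13+16+4+7+15 = 72
D→R→S→Z→B→U→D: 17+13+12+7+11+10 = 70
D→R→S→Z→U→B→D: 17+13+12+4+11+15 = 72
D→R→B→S→U→Z→D: 17+30+17+16+4+14 = 98
D→R→B→S→Z→U→D: 17+30+17+12+4+10 = 90
D→R→B→U→S→Z→D: 17+30+11+16+12+14 = 100
D→R→B→U→Z→S→D: 17+30+11+4+12+26 = 100
D→R→B→Z→S→U→D: 17+30+7+12+16+10 = 92
D→R→B→Z→U→S→D: 17+30+7+4+16+26 = 100
D→R→U→S→B→Z→D: 17+19+16+17+7+14 = 90
D→R→U→S→Z→B→D: 17+19+16+12+7+15 = 86
… (46 more)
The minimum is 68.
One optimal route: D → R → S → B → Z → U → D (or its reverse).

Shortest round trip = 68.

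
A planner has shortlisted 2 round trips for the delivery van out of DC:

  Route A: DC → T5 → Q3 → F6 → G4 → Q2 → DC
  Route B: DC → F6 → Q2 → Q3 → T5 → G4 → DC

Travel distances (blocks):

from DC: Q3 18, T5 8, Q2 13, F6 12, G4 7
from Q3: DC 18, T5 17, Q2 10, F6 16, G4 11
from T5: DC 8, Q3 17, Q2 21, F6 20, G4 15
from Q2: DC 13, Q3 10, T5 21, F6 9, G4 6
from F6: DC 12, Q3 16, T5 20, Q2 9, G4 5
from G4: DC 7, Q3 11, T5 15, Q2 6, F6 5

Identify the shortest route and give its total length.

65 blocks — Route A is the shortest.

Route A: 8 + 17 + 16 + 5 + 6 + 13 = 65
Route B: 12 + 9 + 10 + 17 + 15 + 7 = 70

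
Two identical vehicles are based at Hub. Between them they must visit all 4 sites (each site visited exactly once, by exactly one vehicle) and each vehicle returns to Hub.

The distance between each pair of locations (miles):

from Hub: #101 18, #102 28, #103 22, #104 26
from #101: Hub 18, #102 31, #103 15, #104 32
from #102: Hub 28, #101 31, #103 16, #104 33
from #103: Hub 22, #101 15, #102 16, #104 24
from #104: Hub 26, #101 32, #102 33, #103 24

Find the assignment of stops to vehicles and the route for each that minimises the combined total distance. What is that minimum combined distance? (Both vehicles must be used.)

Check every non-empty split of the stops between the two vehicles; for each half take its own optimal tour:
  {#101} + {#102, #103, #104}: 36 + 94 = 130
  {#102} + {#101, #103, #104}: 56 + 83 = 139
  {#101, #102} + {#103, #104}: 77 + 72 = 149
  {#103} + {#101, #102, #104}: 44 + 108 = 152
  {#101, #103} + {#102, #104}: 55 + 87 = 142
  {#102, #103} + {#101, #104}: 66 + 76 = 142
  … (7 splits in total)
  {#101, #102, #103} + {#104}: 77 + 52 = 129  ← best
Best: vehicle 1 Hub → #101 → #103 → #102 → Hub = 77; vehicle 2 Hub → #104 → Hub = 52; combined 129.

Minimum combined distance: 129 miles.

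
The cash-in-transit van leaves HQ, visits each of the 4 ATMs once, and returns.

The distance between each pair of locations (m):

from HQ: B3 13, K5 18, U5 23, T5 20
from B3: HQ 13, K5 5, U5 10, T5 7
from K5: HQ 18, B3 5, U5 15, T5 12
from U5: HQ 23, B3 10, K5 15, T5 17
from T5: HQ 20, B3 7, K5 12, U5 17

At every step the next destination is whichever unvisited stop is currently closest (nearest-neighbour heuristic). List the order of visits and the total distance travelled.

Nearest-neighbour total = 70 m; route HQ → B3 → K5 → T5 → U5 → HQ.

At HQ the remaining stops are B3 13, K5 18, T5 20, U5 23; go to B3.
At B3 the remaining stops are K5 5, T5 7, U5 10; go to K5.
At K5 the remaining stops are T5 12, U5 15; go to T5.
At T5 the remaining stops are U5 17; go to U5.
Return U5→HQ: 23.
Total = 13 + 5 + 12 + 17 + 23 = 70.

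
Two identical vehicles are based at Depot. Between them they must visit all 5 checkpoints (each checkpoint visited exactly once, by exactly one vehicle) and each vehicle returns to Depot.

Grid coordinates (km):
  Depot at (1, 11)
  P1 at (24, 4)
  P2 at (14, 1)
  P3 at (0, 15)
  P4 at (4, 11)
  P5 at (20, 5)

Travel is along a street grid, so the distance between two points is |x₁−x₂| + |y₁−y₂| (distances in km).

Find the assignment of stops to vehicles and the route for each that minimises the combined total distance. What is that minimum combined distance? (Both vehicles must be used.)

There are 2^4 − 1 = 15 ways to divide the 5 stops into two non-empty groups. For each, the best each vehicle can do is its own shortest tour through its group:
  {P1} + {P2, P3, P4, P5}: 60 + 68 = 128
  {P2} + {P1, P3, P4, P5}: 46 + 70 = 116
  {P1, P2} + {P3, P4, P5}: 66 + 60 = 126
  {P3} + {P1, P2, P4, P5}: 10 + 66 = 76
  {P1, P3} + {P2, P4, P5}: 70 + 58 = 128
  {P2, P3} + {P1, P4, P5}: 56 + 60 = 116
  … (15 splits in total)
Best: vehicle 1 Depot → P3 → Depot = 10; vehicle 2 Depot → P2 → P1 → P5 → P4 → Depot = 66; combined 76.

Minimum combined distance: 76 km.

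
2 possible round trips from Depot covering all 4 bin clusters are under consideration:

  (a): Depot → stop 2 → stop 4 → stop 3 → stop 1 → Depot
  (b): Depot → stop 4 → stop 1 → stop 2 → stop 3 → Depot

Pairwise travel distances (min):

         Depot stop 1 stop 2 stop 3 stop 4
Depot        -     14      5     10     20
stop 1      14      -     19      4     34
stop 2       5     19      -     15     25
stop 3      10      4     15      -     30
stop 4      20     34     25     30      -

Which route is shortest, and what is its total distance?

Shortest is (a), total 78 min.

(a): 5 + 25 + 30 + 4 + 14 = 78
(b): 20 + 34 + 19 + 15 + 10 = 98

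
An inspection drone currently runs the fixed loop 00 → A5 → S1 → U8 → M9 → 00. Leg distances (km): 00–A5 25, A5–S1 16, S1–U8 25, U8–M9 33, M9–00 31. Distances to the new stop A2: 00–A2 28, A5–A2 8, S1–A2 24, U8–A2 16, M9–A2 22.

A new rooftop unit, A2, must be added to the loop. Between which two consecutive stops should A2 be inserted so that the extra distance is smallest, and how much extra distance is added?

Insertion cost between consecutive stops i–j is d(i,A2) + d(A2,j) − d(i,j):
  between 00 and A5: 28 + 8 − 25 = 11
  between A5 and S1: 8 + 24 − 16 = 16
  between S1 and U8: 24 + 16 − 25 = 15
  between U8 and M9: 16 + 22 − 33 = 5
  between M9 and 00: 22 + 28 − 31 = 19
Cheapest insertion is between U8 and M9, adding 5.
New total = 130 + 5 = 135.

+5 km — insert A2 between U8 and M9.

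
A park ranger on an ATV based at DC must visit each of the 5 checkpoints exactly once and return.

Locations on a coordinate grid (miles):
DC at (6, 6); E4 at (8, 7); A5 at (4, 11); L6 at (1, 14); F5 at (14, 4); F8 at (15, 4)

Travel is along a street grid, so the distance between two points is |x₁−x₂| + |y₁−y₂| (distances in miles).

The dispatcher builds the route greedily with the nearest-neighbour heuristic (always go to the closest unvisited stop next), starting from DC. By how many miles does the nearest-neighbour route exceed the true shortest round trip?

From DC: E4=3, A5=7, F5=10, F8=11, L6=13 → choose E4 (3).
From E4: A5=8, F5=9, F8=10, L6=14 → choose A5 (8).
From A5: L6=6, F5=17, F8=18 → choose L6 (6).
From L6: F5=23, F8=24 → choose F5 (23).
From F5: F8=1 → choose F8 (1).
NN route DC → E4 → A5 → L6 → F5 → F8 → DC costs 52.
Optimal: DC → A5 → L6 → E4 → F5 → F8 → DC costs 48 (by enumerating all 60 distinct tours).
Excess = 52 − 48 = 4.

The nearest-neighbour route is 4 miles longer than optimal.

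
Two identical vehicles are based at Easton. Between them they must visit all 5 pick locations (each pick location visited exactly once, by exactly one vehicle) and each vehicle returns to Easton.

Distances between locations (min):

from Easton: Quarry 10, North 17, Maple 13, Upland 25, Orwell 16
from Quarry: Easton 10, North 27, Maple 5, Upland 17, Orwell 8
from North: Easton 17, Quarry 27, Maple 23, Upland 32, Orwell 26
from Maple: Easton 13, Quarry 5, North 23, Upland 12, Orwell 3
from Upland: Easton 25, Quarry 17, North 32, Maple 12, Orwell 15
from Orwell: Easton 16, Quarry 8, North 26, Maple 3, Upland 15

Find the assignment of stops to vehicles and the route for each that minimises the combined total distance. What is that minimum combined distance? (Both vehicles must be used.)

Minimum combined distance: 92 min.

Check every non-empty split of the stops between the two vehicles; for each half take its own optimal tour:
  {Quarry} + {North, Maple, Upland, Orwell}: 20 + 80 = 100
  {North} + {Quarry, Maple, Upland, Orwell}: 34 + 58 = 92
  {Quarry, North} + {Maple, Upland, Orwell}: 54 + 56 = 110
  {Maple} + {Quarry, North, Upland, Orwell}: 26 + 82 = 108
  {Quarry, Maple} + {North, Upland, Orwell}: 28 + 80 = 108
  {North, Maple} + {Quarry, Upland, Orwell}: 53 + 58 = 111
  … (15 splits in total)
Best: vehicle 1 Easton → North → Easton = 34; vehicle 2 Easton → Quarry → Maple → Upland → Orwell → Easton = 58; combined 92.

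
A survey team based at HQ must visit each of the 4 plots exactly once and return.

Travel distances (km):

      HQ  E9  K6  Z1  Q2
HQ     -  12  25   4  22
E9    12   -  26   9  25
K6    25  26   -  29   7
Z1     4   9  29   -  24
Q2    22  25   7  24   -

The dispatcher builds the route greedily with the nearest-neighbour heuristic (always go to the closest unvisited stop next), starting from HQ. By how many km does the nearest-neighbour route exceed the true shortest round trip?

HQ: Z1=4, E9=12, Q2=22, K6=25 ⇒ Z1
Z1: E9=9, Q2=24, K6=29 ⇒ E9
E9: Q2=25, K6=26 ⇒ Q2
Q2: K6=7 ⇒ K6
NN route HQ → Z1 → E9 → Q2 → K6 → HQ costs 70.
Optimal: HQ → Z1 → E9 → K6 → Q2 → HQ costs 68 (by enumerating all 12 distinct tours).
Excess = 70 − 68 = 2.

Excess over optimum: 2 km.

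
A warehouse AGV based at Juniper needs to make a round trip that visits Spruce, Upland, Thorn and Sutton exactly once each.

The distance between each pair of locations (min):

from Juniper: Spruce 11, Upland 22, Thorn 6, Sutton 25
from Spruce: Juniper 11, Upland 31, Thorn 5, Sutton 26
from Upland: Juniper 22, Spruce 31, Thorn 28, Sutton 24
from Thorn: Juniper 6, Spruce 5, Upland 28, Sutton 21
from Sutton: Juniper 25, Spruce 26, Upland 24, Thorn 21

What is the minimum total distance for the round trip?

With 4 stops there are 4!/2 = 12 distinct round trips (a route and its reverse cost the same).
Juniper-Spruce-Upland-Thorn-Sutton-Juniper: 11+31+28+21+25 = 116
Juniper-Spruce-Upland-Sutton-Thorn-Juniper: 11+31+24+21+6 = 93
Juniper-Spruce-Thorn-Upland-Sutton-Juniper: 11+5+28+24+25 = 93
Juniper-Spruce-Thorn-Sutton-Upland-Juniper: 11+5+21+24+22 = 83
Juniper-Spruce-Sutton-Upland-Thorn-Juniper: 11+26+24+28+6 = 95
Juniper-Spruce-Sutton-Thorn-Upland-Juniper: 11+26+21+28+22 = 108
Juniper-Upland-Spruce-Thorn-Sutton-Juniper: 22+31+5+21+25 = 104
Juniper-Upland-Spruce-Sutton-Thorn-Juniper: 22+31+26+21+6 = 106
Juniper-Upland-Thorn-Spruce-Sutton-Juniper: 22+28+5+26+25 = 106
Juniper-Upland-Sutton-Spruce-Thorn-Juniper: 22+24+26+5+6 = 83
Juniper-Thorn-Spruce-Upland-Sutton-Juniper: 6+5+31+24+25 = 91
Juniper-Thorn-Upland-Spruce-Sutton-Juniper: 6+28+31+26+25 = 116
The minimum is 83.
One optimal route: Juniper → Spruce → Thorn → Sutton → Upland → Juniper (or its reverse).

Shortest round trip = 83 min.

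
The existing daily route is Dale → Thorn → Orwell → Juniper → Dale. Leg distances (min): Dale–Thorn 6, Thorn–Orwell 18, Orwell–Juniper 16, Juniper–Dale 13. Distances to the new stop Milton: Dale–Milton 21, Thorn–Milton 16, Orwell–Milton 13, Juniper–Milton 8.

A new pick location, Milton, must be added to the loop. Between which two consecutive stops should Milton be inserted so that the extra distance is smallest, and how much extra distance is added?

Insertion cost between consecutive stops i–j is d(i,Milton) + d(Milton,j) − d(i,j):
  between Dale and Thorn: 21 + 16 − 6 = 31
  between Thorn and Orwell: 16 + 13 − 18 = 11
  between Orwell and Juniper: 13 + 8 − 16 = 5
  between Juniper and Dale: 8 + 21 − 13 = 16
Cheapest insertion is between Orwell and Juniper, adding 5.
New total = 53 + 5 = 58.

Adding 5 min by placing Milton on the Orwell–Juniper leg.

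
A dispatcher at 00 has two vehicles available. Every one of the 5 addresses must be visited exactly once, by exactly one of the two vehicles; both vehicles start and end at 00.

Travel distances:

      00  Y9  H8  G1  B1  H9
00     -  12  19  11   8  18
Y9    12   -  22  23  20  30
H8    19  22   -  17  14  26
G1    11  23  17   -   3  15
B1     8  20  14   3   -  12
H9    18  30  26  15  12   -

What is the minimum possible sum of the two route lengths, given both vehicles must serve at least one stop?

93 — the smallest possible combined total.

There are 2^4 − 1 = 15 ways to divide the 5 stops into two non-empty groups. For each, the best each vehicle can do is its own shortest tour through its group:
  {Y9} + {H8, G1, B1, H9}: 24 + 69 = 93
  {H8} + {Y9, G1, B1, H9}: 38 + 68 = 106
  {Y9, H8} + {G1, B1, H9}: 53 + 44 = 97
  {G1} + {Y9, H8, B1, H9}: 22 + 78 = 100
  {Y9, G1} + {H8, B1, H9}: 46 + 63 = 109
  {H8, G1} + {Y9, B1, H9}: 47 + 62 = 109
  … (15 splits in total)
Best: vehicle 1 00 → Y9 → 00 = 24; vehicle 2 00 → H8 → G1 → B1 → H9 → 00 = 69; combined 93.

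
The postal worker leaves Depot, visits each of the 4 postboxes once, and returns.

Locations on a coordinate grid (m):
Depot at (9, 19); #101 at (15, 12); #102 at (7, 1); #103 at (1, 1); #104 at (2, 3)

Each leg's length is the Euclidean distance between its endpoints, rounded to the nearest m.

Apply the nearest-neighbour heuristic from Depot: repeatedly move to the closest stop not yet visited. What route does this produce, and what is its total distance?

Nearest-neighbour total = 50 m; route Depot → #101 → #102 → #104 → #103 → Depot.

Depot → [#101:9 / #104:17 / #102:18 / #103:20] → #101 (9)
#101 → [#102:14 / #104:16 / #103:18] → #102 (14)
#102 → [#104:5 / #103:6] → #104 (5)
#104 → [#103:2] → #103 (2)
Return #103→Depot: 20.
Total = 9 + 14 + 5 + 2 + 20 = 50.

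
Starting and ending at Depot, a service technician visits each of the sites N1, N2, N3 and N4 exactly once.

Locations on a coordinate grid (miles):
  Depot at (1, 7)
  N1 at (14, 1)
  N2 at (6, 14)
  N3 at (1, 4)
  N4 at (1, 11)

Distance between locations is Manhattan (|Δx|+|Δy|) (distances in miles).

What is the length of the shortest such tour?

Depot-N1-N2-N3-N4-Depot: 19+21+15+7+4 = 66
Depot-N1-N2-N4-N3-Depot: 19+21+8+7+3 = 58
Depot-N1-N3-N2-N4-Depot: 19+16+15+8+4 = 62
Depot-N1-N3-N4-N2-Depot: 19+16+7+8+12 = 62
Depot-N1-N4-N2-N3-Depot: 19+23+8+15+3 = 68
Depot-N1-N4-N3-N2-Depot: 19+23+7+15+12 = 76
Depot-N2-N1-N3-N4-Depot: 12+21+16+7+4 = 60
Depot-N2-N1-N4-N3-Depot: 12+21+23+7+3 = 66
Depot-N2-N3-N1-N4-Depot: 12+15+16+23+4 = 70
Depot-N2-N4-N1-N3-Depot: 12+8+23+16+3 = 62
Depot-N3-N1-N2-N4-Depot: 3+16+21+8+4 = 52
Depot-N3-N2-N1-N4-Depot: 3+15+21+23+4 = 66
The minimum is 52.
One optimal route: Depot → N3 → N1 → N2 → N4 → Depot (or its reverse).

52 miles — the shortest possible round trip.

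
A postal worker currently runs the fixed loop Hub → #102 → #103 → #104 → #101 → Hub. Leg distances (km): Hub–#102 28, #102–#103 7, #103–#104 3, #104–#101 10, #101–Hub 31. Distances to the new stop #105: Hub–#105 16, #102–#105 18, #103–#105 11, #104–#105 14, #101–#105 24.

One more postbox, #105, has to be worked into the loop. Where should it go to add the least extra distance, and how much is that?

Adding 6 km by placing #105 on the Hub–#102 leg.

Insertion cost between consecutive stops i–j is d(i,#105) + d(#105,j) − d(i,j):
  between Hub and #102: 16 + 18 − 28 = 6
  between #102 and #103: 18 + 11 − 7 = 22
  between #103 and #104: 11 + 14 − 3 = 22
  between #104 and #101: 14 + 24 − 10 = 28
  between #101 and Hub: 24 + 16 − 31 = 9
Cheapest insertion is between Hub and #102, adding 6.
New total = 79 + 6 = 85.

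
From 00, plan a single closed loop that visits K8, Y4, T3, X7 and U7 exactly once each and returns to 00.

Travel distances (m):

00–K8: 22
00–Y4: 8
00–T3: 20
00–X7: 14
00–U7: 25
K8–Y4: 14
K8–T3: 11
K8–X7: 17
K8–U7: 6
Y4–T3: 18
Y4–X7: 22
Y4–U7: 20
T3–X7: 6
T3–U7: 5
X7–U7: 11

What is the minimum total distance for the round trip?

00-K8-Y4-T3-X7-U7-00: 22+14+18+6+11+25 = 96
00-K8-Y4-T3-U7-X7-00: 22+14+18+5+11+14 = 84
00-K8-Y4-X7-T3-U7-00: 22+14+22+6+5+25 = 94
00-K8-Y4-X7-U7-T3-00: 22+14+22+11+5+20 = 94
00-K8-Y4-U7-T3-X7-00: 22+14+20+5+6+14 = 81
00-K8-Y4-U7-X7-T3-00: 22+14+20+11+6+20 = 93
00-K8-T3-Y4-X7-U7-00: 22+11+18+22+11+25 = 109
00-K8-T3-Y4-U7-X7-00: 22+11+18+20+11+14 = 96
00-K8-T3-X7-Y4-U7-00: 22+11+6+22+20+25 = 106
00-K8-T3-X7-U7-Y4-00: 22+11+6+11+20+8 = 78
00-K8-T3-U7-Y4-X7-00: 22+11+5+20+22+14 = 94
00-K8-T3-U7-X7-Y4-00: 22+11+5+11+22+8 = 79
00-K8-X7-Y4-T3-U7-00: 22+17+22+18+5+25 = 109
00-K8-X7-Y4-U7-T3-00: 22+17+22+20+5+20 = 106
… (46 more)
00-Y4-K8-U7-T3-X7-00: 8+14+6+5+6+14 = 53  ← best
The minimum is 53.
One optimal route: 00 → Y4 → K8 → U7 → T3 → X7 → 00 (or its reverse).

Shortest round trip = 53 m.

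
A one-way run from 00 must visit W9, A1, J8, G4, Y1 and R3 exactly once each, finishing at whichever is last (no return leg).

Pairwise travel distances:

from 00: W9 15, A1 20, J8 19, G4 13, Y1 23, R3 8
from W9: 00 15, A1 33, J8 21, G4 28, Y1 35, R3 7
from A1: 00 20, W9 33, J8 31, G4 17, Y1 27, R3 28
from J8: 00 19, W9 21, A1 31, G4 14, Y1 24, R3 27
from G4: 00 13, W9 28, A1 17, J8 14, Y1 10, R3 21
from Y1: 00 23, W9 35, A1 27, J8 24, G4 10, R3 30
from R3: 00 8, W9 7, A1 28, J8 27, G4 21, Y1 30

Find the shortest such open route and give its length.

87 — the minimum one-way total.

There are 6! = 720 possible orderings.
00→W9→A1→J8→G4→Y1→R3: 15+33+31+14+10+30 = 133
00→W9→A1→J8→G4→R3→Y1: 15+33+31+14+21+30 = 144
00→W9→A1→J8→Y1→G4→R3: 15+33+31+24+10+21 = 134
00→W9→A1→J8→Y1→R3→G4: 15+33+31+24+30+21 = 154
00→W9→A1→J8→R3→G4→Y1: 15+33+31+27+21+10 = 137
00→W9→A1→J8→R3→Y1→G4: 15+33+31+27+30+10 = 146
00→W9→A1→G4→J8→Y1→R3: 15+33+17+14+24+30 = 133
00→W9→A1→G4→J8→R3→Y1: 15+33+17+14+27+30 = 136
… (712 more)
00→R3→W9→J8→G4→Y1→A1: 8+7+21+14+10+27 = 87  ← best
The minimum is 87.
One shortest path: 00 → R3 → W9 → J8 → G4 → Y1 → A1.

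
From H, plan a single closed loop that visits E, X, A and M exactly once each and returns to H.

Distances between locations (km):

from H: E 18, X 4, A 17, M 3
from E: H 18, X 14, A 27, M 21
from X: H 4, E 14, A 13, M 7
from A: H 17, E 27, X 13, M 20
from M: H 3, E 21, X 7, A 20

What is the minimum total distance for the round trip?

H-E-X-A-M-H: 18+14+13+20+3 = 68
H-E-X-M-A-H: 18+14+7+20+17 = 76
H-E-A-X-M-H: 18+27+13+7+3 = 68
H-E-A-M-X-H: 18+27+20+7+4 = 76
H-E-M-X-A-H: 18+21+7+13+17 = 76
H-E-M-A-X-H: 18+21+20+13+4 = 76
H-X-E-A-M-H: 4+14+27+20+3 = 68
H-X-E-M-A-H: 4+14+21+20+17 = 76
H-X-A-E-M-H: 4+13+27+21+3 = 68
H-X-M-E-A-H: 4+7+21+27+17 = 76
H-A-E-X-M-H: 17+27+14+7+3 = 68
H-A-X-E-M-H: 17+13+14+21+3 = 68
The minimum is 68.
One optimal route: H → E → X → A → M → H (or its reverse).

68 km — the shortest possible round trip.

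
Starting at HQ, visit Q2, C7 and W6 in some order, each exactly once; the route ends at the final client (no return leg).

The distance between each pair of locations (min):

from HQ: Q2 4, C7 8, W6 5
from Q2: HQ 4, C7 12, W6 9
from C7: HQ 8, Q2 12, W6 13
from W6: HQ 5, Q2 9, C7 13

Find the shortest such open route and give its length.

There are 3! = 6 possible orderings.
HQ → Q2 → C7 → W6: 4+12+13 = 29
HQ → Q2 → W6 → C7: 4+9+13 = 26
HQ → C7 → Q2 → W6: 8+12+9 = 29
HQ → C7 → W6 → Q2: 8+13+9 = 30
HQ → W6 → Q2 → C7: 5+9+12 = 26
HQ → W6 → C7 → Q2: 5+13+12 = 30
The minimum is 26.
One shortest path: HQ → Q2 → W6 → C7.

Shortest open route: 26 min.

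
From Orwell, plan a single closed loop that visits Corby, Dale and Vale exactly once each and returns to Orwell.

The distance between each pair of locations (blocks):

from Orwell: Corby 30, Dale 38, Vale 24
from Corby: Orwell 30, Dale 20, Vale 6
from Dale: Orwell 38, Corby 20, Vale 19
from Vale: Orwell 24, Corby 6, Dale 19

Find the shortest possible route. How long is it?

Minimum total distance: 88 blocks.

There are 3 distinct closed tours to check (reversals are equivalent).
Orwell→Corby→Dale→Vale→Orwell: 30+20+19+24 = 93
Orwell→Corby→Vale→Dale→Orwell: 30+6+19+38 = 93
Orwell→Dale→Corby→Vale→Orwell: 38+20+6+24 = 88
The minimum is 88.
One optimal route: Orwell → Dale → Corby → Vale → Orwell (or its reverse).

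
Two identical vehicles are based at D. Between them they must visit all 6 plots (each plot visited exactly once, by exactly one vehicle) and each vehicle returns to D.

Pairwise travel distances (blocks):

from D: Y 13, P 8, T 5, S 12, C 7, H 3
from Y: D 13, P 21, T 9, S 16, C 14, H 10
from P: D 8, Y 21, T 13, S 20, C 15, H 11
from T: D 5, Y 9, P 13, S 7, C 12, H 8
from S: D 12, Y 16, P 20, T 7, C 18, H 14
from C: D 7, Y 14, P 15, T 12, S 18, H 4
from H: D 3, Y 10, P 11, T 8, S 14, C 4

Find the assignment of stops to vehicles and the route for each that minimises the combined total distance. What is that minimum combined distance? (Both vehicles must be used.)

There are 2^5 − 1 = 31 ways to divide the 6 stops into two non-empty groups. For each, the best each vehicle can do is its own shortest tour through its group:
  {Y} + {P, T, S, C, H}: 26 + 53 = 79
  {P} + {Y, T, S, C, H}: 16 + 49 = 65
  {Y, P} + {T, S, C, H}: 42 + 37 = 79
  {T} + {Y, P, S, C, H}: 10 + 65 = 75
  {Y, T} + {P, S, C, H}: 27 + 53 = 80
  {P, T} + {Y, S, C, H}: 26 + 49 = 75
  … (31 splits in total)
Best: vehicle 1 D → P → D = 16; vehicle 2 D → T → S → Y → C → H → D = 49; combined 65.

65 blocks — the smallest possible combined total.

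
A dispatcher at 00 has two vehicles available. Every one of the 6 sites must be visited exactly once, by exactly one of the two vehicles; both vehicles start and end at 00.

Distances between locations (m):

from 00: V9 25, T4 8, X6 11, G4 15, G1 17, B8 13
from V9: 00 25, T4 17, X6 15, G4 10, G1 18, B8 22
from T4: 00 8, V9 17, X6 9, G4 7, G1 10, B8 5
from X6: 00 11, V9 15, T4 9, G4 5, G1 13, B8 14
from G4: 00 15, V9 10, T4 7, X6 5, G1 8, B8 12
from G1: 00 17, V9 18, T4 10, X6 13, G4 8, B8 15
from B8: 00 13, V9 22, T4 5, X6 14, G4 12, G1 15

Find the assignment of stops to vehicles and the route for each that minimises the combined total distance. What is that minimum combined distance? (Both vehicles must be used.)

87 m — the smallest possible combined total.

There are 2^5 − 1 = 31 ways to divide the 6 stops into two non-empty groups. For each, the best each vehicle can do is its own shortest tour through its group:
  {V9} + {T4, X6, G4, G1, B8}: 50 + 52 = 102
  {T4} + {V9, X6, G4, G1, B8}: 16 + 72 = 88
  {V9, T4} + {X6, G4, G1, B8}: 50 + 52 = 102
  {X6} + {V9, T4, G4, G1, B8}: 22 + 70 = 92
  {V9, X6} + {T4, G4, G1, B8}: 51 + 50 = 101
  {T4, X6} + {V9, G4, G1, B8}: 28 + 70 = 98
  … (31 splits in total)
  {V9, X6, G4, G1} + {T4, B8}: 61 + 26 = 87  ← best
Best: vehicle 1 00 → X6 → V9 → G4 → G1 → 00 = 61; vehicle 2 00 → T4 → B8 → 00 = 26; combined 87.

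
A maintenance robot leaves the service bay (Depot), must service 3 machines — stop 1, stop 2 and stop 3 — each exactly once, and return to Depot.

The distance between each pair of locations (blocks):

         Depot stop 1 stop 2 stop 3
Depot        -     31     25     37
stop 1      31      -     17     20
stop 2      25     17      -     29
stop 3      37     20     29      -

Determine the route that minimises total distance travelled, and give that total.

Minimum total distance: 99 blocks.

Depot - stop 1 - stop 2 - stop 3 - Depot: 31+17+29+37 = 114
Depot - stop 1 - stop 3 - stop 2 - Depot: 31+20+29+25 = 105
Depot - stop 2 - stop 1 - stop 3 - Depot: 25+17+20+37 = 99
The minimum is 99.
One optimal route: Depot → stop 2 → stop 1 → stop 3 → Depot (or its reverse).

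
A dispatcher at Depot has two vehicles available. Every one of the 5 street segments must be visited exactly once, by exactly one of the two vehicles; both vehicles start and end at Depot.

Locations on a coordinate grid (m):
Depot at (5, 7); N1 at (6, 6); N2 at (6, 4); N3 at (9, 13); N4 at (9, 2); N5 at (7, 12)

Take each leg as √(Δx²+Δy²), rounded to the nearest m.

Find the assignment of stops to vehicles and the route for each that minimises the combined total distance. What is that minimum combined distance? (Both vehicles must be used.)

There are 2^4 − 1 = 15 ways to divide the 5 stops into two non-empty groups. For each, the best each vehicle can do is its own shortest tour through its group:
  {N1} + {N2, N3, N4, N5}: 2 + 25 = 27
  {N2} + {N1, N3, N4, N5}: 6 + 24 = 30
  {N1, N2} + {N3, N4, N5}: 6 + 24 = 30
  {N3} + {N1, N2, N4, N5}: 14 + 22 = 36
  {N1, N3} + {N2, N4, N5}: 16 + 22 = 38
  {N2, N3} + {N1, N4, N5}: 19 + 21 = 40
  … (15 splits in total)
Best: vehicle 1 Depot → N1 → Depot = 2; vehicle 2 Depot → N2 → N4 → N3 → N5 → Depot = 25; combined 27.

27 m — the smallest possible combined total.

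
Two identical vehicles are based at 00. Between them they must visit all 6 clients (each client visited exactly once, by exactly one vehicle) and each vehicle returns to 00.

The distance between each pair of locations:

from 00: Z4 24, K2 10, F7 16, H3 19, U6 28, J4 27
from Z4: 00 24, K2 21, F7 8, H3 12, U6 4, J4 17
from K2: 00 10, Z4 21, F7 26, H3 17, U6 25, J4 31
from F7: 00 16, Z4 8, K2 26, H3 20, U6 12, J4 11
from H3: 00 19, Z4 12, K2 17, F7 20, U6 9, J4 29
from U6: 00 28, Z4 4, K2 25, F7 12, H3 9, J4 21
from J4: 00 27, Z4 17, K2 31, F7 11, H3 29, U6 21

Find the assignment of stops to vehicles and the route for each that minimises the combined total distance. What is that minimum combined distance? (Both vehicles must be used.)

Minimum combined distance: 96.

There are 2^5 − 1 = 31 ways to divide the 6 stops into two non-empty groups. For each, the best each vehicle can do is its own shortest tour through its group:
  {Z4} + {K2, F7, H3, U6, J4}: 48 + 84 = 132
  {K2} + {Z4, F7, H3, U6, J4}: 20 + 76 = 96
  {Z4, K2} + {F7, H3, U6, J4}: 55 + 76 = 131
  {F7} + {Z4, K2, H3, U6, J4}: 32 + 84 = 116
  {Z4, F7} + {K2, H3, U6, J4}: 48 + 84 = 132
  {K2, F7} + {Z4, H3, U6, J4}: 52 + 76 = 128
  … (31 splits in total)
Best: vehicle 1 00 → K2 → 00 = 20; vehicle 2 00 → F7 → J4 → Z4 → U6 → H3 → 00 = 76; combined 96.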